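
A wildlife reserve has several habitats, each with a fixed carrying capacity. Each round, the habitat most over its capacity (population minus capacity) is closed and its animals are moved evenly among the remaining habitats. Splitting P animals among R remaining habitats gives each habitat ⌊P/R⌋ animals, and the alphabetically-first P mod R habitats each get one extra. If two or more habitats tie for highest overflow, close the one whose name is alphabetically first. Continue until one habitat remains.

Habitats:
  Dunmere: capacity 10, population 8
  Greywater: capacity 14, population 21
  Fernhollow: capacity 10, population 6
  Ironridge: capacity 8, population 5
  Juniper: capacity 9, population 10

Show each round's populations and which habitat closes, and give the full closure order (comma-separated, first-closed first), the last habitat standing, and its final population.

Round 1: Dunmere=8 Fernhollow=6 Greywater=21 Ironridge=5 Juniper=10 → close Greywater (overflow 7)
  21÷4 = 5 each, +1 to first 1
Round 2: Dunmere=14 Fernhollow=11 Ironridge=10 Juniper=15 → close Juniper (overflow 6)
  15÷3 = 5 each, +1 to first 0
Round 3: Dunmere=19 Fernhollow=16 Ironridge=15 → close Dunmere (overflow 9)
  19÷2 = 9 each, +1 to first 1
Round 4: Fernhollow=26 Ironridge=24 → close Fernhollow (overflow 16)
  26÷1 = 26 each, +1 to first 0

Closure order: Greywater, Juniper, Dunmere, Fernhollow
Last habitat: Ironridge with 50 animals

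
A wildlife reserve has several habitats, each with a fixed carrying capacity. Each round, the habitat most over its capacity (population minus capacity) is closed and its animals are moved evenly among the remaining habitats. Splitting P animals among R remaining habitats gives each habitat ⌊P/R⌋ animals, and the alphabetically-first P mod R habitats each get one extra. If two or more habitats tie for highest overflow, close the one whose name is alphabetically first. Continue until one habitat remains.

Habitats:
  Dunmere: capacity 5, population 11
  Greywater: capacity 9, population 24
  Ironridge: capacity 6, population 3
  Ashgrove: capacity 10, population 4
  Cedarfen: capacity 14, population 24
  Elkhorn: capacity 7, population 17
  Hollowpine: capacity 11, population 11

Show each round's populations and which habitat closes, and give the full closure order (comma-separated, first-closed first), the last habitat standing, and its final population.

Round 1: Ashgrove=4 Cedarfen=24 Dunmere=11 Elkhorn=17 Greywater=24 Hollowpine=11 Ironridge=3 → close Greywater (overflow 15)
  24÷6 = 4 each, +1 to first 0
Round 2: Ashgrove=8 Cedarfen=28 Dunmere=15 Elkhorn=21 Hollowpine=15 Ironridge=7 → close Cedarfen (overflow 14)
  28÷5 = 5 each, +1 to first 3
Round 3: Ashgrove=14 Dunmere=21 Elkhorn=27 Hollowpine=20 Ironridge=12 → close Elkhorn (overflow 20)
  27÷4 = 6 each, +1 to first 3
Round 4: Ashgrove=21 Dunmere=28 Hollowpine=27 Ironridge=18 → close Dunmere (overflow 23)
  28÷3 = 9 each, +1 to first 1
Round 5: Ashgrove=31 Hollowpine=36 Ironridge=27 → close Hollowpine (overflow 25)
  36÷2 = 18 each, +1 to first 0
Round 6: Ashgrove=49 Ironridge=45 → close Ashgrove (overflow 39)
  49÷1 = 49 each, +1 to first 0

Closure order: Greywater, Cedarfen, Elkhorn, Dunmere, Hollowpine, Ashgrove
Last habitat: Ironridge with 94 animals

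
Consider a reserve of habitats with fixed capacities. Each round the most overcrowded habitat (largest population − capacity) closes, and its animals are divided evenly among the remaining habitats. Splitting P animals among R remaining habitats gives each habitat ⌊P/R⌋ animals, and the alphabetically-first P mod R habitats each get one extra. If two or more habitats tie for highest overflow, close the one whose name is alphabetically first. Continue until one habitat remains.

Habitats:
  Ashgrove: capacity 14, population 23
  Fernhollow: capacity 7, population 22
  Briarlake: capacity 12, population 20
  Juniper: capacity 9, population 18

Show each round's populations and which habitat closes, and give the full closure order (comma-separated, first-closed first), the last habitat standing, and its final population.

Round 1: Ashgrove=23 Briarlake=20 Fernhollow=22 Juniper=18 → close Fernhollow (overflow 15)
  22÷3 = 7 each, +1 to first 1
Round 2: Ashgrove=31 Briarlake=27 Juniper=25 → close Ashgrove (overflow 17)
  31÷2 = 15 each, +1 to first 1
Round 3: Briarlake=43 Juniper=40 → close Briarlake (overflow 31)
  43÷1 = 43 each, +1 to first 0

Closure order: Fernhollow, Ashgrove, Briarlake
Last habitat: Juniper with 83 animals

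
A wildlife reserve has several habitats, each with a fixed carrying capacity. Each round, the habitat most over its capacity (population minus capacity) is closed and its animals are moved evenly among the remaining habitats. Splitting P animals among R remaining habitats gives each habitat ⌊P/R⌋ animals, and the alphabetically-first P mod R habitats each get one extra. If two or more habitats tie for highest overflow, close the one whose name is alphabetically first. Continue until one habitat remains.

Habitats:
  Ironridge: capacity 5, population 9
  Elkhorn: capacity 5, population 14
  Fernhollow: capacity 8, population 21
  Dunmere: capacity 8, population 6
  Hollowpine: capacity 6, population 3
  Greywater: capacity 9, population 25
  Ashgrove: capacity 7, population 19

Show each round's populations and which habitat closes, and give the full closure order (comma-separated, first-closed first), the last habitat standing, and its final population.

Round 1: Ashgrove=19 Dunmere=6 Elkhorn=14 Fernhollow=21 Greywater=25 Hollowpine=3 Ironridge=9 → close Greywater (overflow 16)
  25÷6 = 4 each, +1 to first 1
Round 2: Ashgrove=24 Dunmere=10 Elkhorn=18 Fernhollow=25 Hollowpine=7 Ironridge=13 → close Ashgrove (overflow 17)
  24÷5 = 4 each, +1 to first 4
Round 3: Dunmere=15 Elkhorn=23 Fernhollow=30 Hollowpine=12 Ironridge=17 → close Fernhollow (overflow 22)
  30÷4 = 7 each, +1 to first 2
Round 4: Dunmere=23 Elkhorn=31 Hollowpine=19 Ironridge=24 → close Elkhorn (overflow 26)
  31÷3 = 10 each, +1 to first 1
Round 5: Dunmere=34 Hollowpine=29 Ironridge=34 → close Ironridge (overflow 29)
  34÷2 = 17 each, +1 to first 0
Round 6: Dunmere=51 Hollowpine=46 → close Dunmere (overflow 43)
  51÷1 = 51 each, +1 to first 0

Closure order: Greywater, Ashgrove, Fernhollow, Elkhorn, Ironridge, Dunmere
Last habitat: Hollowpine with 97 animals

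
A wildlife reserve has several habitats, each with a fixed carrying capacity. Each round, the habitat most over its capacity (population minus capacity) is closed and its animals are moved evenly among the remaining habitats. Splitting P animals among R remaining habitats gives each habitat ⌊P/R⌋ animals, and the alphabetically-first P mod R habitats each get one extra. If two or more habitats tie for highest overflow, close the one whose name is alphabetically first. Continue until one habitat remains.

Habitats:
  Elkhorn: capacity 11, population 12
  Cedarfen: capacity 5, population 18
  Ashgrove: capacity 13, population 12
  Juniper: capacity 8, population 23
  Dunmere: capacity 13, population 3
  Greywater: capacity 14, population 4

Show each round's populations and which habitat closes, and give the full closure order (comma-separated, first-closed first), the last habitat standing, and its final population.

Round 1: Ashgrove=12 Cedarfen=18 Dunmere=3 Elkhorn=12 Greywater=4 Juniper=23 → close Juniper (overflow 15)
  23÷5 = 4 each, +1 to first 3
Round 2: Ashgrove=17 Cedarfen=23 Dunmere=8 Elkhorn=16 Greywater=8 → close Cedarfen (overflow 18)
  23÷4 = 5 each, +1 to first 3
Round 3: Ashgrove=23 Dunmere=14 Elkhorn=22 Greywater=13 → close Elkhorn (overflow 11)
  22÷3 = 7 each, +1 to first 1
Round 4: Ashgrove=31 Dunmere=21 Greywater=20 → close Ashgrove (overflow 18)
  31÷2 = 15 each, +1 to first 1
Round 5: Dunmere=37 Greywater=35 → close Dunmere (overflow 24)
  37÷1 = 37 each, +1 to first 0

Closure order: Juniper, Cedarfen, Elkhorn, Ashgrove, Dunmere
Last habitat: Greywater with 72 animals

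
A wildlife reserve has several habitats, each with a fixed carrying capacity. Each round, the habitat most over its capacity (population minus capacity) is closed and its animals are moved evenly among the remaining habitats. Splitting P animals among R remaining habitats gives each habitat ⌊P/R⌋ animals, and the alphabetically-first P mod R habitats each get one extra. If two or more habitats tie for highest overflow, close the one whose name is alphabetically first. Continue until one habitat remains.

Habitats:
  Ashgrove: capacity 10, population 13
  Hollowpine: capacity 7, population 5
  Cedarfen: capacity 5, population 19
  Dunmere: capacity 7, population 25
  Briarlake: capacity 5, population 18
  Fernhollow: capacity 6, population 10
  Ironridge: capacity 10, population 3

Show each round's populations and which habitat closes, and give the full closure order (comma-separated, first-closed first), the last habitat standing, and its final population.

Round 1: Ashgrove=13 Briarlake=18 Cedarfen=19 Dunmere=25 Fernhollow=10 Hollowpine=5 Ironridge=3 → close Dunmere (overflow 18)
  25÷6 = 4 each, +1 to first 1
Round 2: Ashgrove=18 Briarlake=22 Cedarfen=23 Fernhollow=14 Hollowpine=9 Ironridge=7 → close Cedarfen (overflow 18)
  23÷5 = 4 each, +1 to first 3
Round 3: Ashgrove=23 Briarlake=27 Fernhollow=19 Hollowpine=13 Ironridge=11 → close Briarlake (overflow 22)
  27÷4 = 6 each, +1 to first 3
Round 4: Ashgrove=30 Fernhollow=26 Hollowpine=20 Ironridge=17 → close Ashgrove (overflow 20)
  30÷3 = 10 each, +1 to first 0
Round 5: Fernhollow=36 Hollowpine=30 Ironridge=27 → close Fernhollow (overflow 30)
  36÷2 = 18 each, +1 to first 0
Round 6: Hollowpine=48 Ironridge=45 → close Hollowpine (overflow 41)
  48÷1 = 48 each, +1 to first 0

Closure order: Dunmere, Cedarfen, Briarlake, Ashgrove, Fernhollow, Hollowpine
Last habitat: Ironridge with 93 animals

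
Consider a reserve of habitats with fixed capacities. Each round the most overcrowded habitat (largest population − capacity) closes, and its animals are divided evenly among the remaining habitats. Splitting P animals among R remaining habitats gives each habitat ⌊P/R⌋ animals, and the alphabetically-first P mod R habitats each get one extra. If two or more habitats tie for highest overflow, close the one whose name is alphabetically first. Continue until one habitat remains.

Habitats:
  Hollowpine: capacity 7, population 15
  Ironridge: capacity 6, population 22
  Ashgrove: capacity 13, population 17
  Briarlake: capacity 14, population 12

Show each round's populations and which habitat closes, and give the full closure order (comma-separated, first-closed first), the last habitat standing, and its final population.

Round 1: Ashgrove=17 Briarlake=12 Hollowpine=15 Ironridge=22 → close Ironridge (overflow 16)
  22÷3 = 7 each, +1 to first 1
Round 2: Ashgrove=25 Briarlake=19 Hollowpine=22 → close Hollowpine (overflow 15)
  22÷2 = 11 each, +1 to first 0
Round 3: Ashgrove=36 Briarlake=30 → close Ashgrove (overflow 23)
  36÷1 = 36 each, +1 to first 0

Closure order: Ironridge, Hollowpine, Ashgrove
Last habitat: Briarlake with 66 animals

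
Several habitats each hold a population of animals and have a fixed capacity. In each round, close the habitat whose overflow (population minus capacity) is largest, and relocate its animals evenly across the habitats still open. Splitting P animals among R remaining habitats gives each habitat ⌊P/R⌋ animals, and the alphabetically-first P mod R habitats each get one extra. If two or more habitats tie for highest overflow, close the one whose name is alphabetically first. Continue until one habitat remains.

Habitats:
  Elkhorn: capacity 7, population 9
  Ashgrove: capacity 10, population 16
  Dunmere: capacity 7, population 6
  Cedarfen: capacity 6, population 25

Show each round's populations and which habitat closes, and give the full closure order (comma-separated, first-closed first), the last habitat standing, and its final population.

Closure order: Cedarfen, Ashgrove, Elkhorn
Last habitat: Dunmere with 56 animals

Round 1: Ashgrove=16 Cedarfen=25 Dunmere=6 Elkhorn=9 → close Cedarfen (overflow 19)
  25÷3 = 8 each, +1 to first 1
Round 2: Ashgrove=25 Dunmere=14 Elkhorn=17 → close Ashgrove (overflow 15)
  25÷2 = 12 each, +1 to first 1
Round 3: Dunmere=27 Elkhorn=29 → close Elkhorn (overflow 22)
  29÷1 = 29 each, +1 to first 0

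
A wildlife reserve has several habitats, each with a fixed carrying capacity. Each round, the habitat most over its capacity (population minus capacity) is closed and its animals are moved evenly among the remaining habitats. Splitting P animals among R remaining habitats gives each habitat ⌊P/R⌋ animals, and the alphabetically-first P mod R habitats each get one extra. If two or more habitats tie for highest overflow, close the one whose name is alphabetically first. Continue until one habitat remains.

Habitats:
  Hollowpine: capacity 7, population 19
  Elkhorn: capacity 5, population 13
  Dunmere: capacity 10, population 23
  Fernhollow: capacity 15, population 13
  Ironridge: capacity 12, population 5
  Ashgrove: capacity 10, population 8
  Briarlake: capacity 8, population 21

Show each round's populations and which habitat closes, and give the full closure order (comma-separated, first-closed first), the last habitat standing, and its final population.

Round 1: Ashgrove=8 Briarlake=21 Dunmere=23 Elkhorn=13 Fernhollow=13 Hollowpine=19 Ironridge=5 → close Briarlake (overflow 13)
  21÷6 = 3 each, +1 to first 3
Round 2: Ashgrove=12 Dunmere=27 Elkhorn=17 Fernhollow=16 Hollowpine=22 Ironridge=8 → close Dunmere (overflow 17)
  27÷5 = 5 each, +1 to first 2
Round 3: Ashgrove=18 Elkhorn=23 Fernhollow=21 Hollowpine=27 Ironridge=13 → close Hollowpine (overflow 20)
  27÷4 = 6 each, +1 to first 3
Round 4: Ashgrove=25 Elkhorn=30 Fernhollow=28 Ironridge=19 → close Elkhorn (overflow 25)
  30÷3 = 10 each, +1 to first 0
Round 5: Ashgrove=35 Fernhollow=38 Ironridge=29 → close Ashgrove (overflow 25)
  35÷2 = 17 each, +1 to first 1
Round 6: Fernhollow=56 Ironridge=46 → close Fernhollow (overflow 41)
  56÷1 = 56 each, +1 to first 0

Closure order: Briarlake, Dunmere, Hollowpine, Elkhorn, Ashgrove, Fernhollow
Last habitat: Ironridge with 102 animals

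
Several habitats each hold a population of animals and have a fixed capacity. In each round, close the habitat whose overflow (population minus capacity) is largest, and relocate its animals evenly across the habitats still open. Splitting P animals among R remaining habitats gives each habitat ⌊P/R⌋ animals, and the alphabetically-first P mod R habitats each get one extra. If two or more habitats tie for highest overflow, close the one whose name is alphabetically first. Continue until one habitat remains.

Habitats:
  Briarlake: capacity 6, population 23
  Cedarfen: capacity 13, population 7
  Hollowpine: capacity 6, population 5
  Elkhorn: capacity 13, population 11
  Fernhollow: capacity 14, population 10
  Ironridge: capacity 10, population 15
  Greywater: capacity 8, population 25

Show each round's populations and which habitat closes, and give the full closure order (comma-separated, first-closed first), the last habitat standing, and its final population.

Round 1: Briarlake=23 Cedarfen=7 Elkhorn=11 Fernhollow=10 Greywater=25 Hollowpine=5 Ironridge=15 → close Briarlake (overflow 17)
  23÷6 = 3 each, +1 to first 5
Round 2: Cedarfen=11 Elkhorn=15 Fernhollow=14 Greywater=29 Hollowpine=9 Ironridge=18 → close Greywater (overflow 21)
  29÷5 = 5 each, +1 to first 4
Round 3: Cedarfen=17 Elkhorn=21 Fernhollow=20 Hollowpine=15 Ironridge=23 → close Ironridge (overflow 13)
  23÷4 = 5 each, +1 to first 3
Round 4: Cedarfen=23 Elkhorn=27 Fernhollow=26 Hollowpine=20 → close Elkhorn (overflow 14)
  27÷3 = 9 each, +1 to first 0
Round 5: Cedarfen=32 Fernhollow=35 Hollowpine=29 → close Hollowpine (overflow 23)
  29÷2 = 14 each, +1 to first 1
Round 6: Cedarfen=47 Fernhollow=49 → close Fernhollow (overflow 35)
  49÷1 = 49 each, +1 to first 0

Closure order: Briarlake, Greywater, Ironridge, Elkhorn, Hollowpine, Fernhollow
Last habitat: Cedarfen with 96 animals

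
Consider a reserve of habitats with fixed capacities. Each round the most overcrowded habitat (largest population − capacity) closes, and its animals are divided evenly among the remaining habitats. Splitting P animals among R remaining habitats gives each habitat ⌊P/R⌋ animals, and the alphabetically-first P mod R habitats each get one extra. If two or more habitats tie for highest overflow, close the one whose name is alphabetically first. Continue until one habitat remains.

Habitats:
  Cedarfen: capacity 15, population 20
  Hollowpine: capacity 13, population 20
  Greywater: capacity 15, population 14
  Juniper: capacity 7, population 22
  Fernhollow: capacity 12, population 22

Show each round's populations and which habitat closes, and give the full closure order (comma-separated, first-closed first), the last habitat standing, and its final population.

Closure order: Juniper, Fernhollow, Cedarfen, Hollowpine
Last habitat: Greywater with 98 animals

Round 1: Cedarfen=20 Fernhollow=22 Greywater=14 Hollowpine=20 Juniper=22 → close Juniper (overflow 15)
  22÷4 = 5 each, +1 to first 2
Round 2: Cedarfen=26 Fernhollow=28 Greywater=19 Hollowpine=25 → close Fernhollow (overflow 16)
  28÷3 = 9 each, +1 to first 1
Round 3: Cedarfen=36 Greywater=28 Hollowpine=34 → close Cedarfen (overflow 21)
  36÷2 = 18 each, +1 to first 0
Round 4: Greywater=46 Hollowpine=52 → close Hollowpine (overflow 39)
  52÷1 = 52 each, +1 to first 0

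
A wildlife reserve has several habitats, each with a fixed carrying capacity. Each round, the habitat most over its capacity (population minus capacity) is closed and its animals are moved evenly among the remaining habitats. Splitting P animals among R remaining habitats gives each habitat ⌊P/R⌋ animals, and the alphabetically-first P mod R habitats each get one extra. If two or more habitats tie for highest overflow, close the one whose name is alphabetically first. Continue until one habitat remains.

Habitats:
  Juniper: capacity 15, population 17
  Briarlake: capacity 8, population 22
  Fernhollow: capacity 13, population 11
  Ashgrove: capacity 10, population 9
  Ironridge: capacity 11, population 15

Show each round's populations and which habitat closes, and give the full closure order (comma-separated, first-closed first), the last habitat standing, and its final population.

Closure order: Briarlake, Ironridge, Juniper, Ashgrove
Last habitat: Fernhollow with 74 animals

Round 1: Ashgrove=9 Briarlake=22 Fernhollow=11 Ironridge=15 Juniper=17 → close Briarlake (overflow 14)
  22÷4 = 5 each, +1 to first 2
Round 2: Ashgrove=15 Fernhollow=17 Ironridge=20 Juniper=22 → close Ironridge (overflow 9)
  20÷3 = 6 each, +1 to first 2
Round 3: Ashgrove=22 Fernhollow=24 Juniper=28 → close Juniper (overflow 13)
  28÷2 = 14 each, +1 to first 0
Round 4: Ashgrove=36 Fernhollow=38 → close Ashgrove (overflow 26)
  36÷1 = 36 each, +1 to first 0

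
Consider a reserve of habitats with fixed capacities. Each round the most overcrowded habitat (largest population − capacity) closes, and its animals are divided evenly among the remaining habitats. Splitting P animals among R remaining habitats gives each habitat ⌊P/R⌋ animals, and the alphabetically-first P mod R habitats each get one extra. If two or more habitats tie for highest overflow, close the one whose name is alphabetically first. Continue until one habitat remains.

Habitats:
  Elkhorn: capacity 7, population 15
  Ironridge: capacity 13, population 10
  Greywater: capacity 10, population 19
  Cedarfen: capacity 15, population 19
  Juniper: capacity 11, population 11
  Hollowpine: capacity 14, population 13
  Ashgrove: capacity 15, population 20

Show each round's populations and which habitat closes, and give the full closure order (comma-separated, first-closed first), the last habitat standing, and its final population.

Closure order: Greywater, Elkhorn, Ashgrove, Cedarfen, Hollowpine, Juniper
Last habitat: Ironridge with 107 animals

Round 1: Ashgrove=20 Cedarfen=19 Elkhorn=15 Greywater=19 Hollowpine=13 Ironridge=10 Juniper=11 → close Greywater (overflow 9)
  19÷6 = 3 each, +1 to first 1
Round 2: Ashgrove=24 Cedarfen=22 Elkhorn=18 Hollowpine=16 Ironridge=13 Juniper=14 → close Elkhorn (overflow 11)
  18÷5 = 3 each, +1 to first 3
Round 3: Ashgrove=28 Cedarfen=26 Hollowpine=20 Ironridge=16 Juniper=17 → close Ashgrove (overflow 13)
  28÷4 = 7 each, +1 to first 0
Round 4: Cedarfen=33 Hollowpine=27 Ironridge=23 Juniper=24 → close Cedarfen (overflow 18)
  33÷3 = 11 each, +1 to first 0
Round 5: Hollowpine=38 Ironridge=34 Juniper=35 → close Hollowpine (overflow 24)
  38÷2 = 19 each, +1 to first 0
Round 6: Ironridge=53 Juniper=54 → close Juniper (overflow 43)
  54÷1 = 54 each, +1 to first 0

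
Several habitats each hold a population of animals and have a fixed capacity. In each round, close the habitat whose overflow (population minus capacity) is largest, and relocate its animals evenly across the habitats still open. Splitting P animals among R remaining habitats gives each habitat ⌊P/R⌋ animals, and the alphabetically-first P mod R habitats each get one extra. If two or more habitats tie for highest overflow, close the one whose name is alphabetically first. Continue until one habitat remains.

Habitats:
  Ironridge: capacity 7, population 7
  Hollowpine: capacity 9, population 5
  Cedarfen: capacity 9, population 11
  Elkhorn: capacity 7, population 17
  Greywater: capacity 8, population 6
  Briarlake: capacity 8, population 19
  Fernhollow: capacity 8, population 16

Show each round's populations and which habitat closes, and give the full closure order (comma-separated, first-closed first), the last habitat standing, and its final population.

Closure order: Briarlake, Elkhorn, Fernhollow, Cedarfen, Greywater, Ironridge
Last habitat: Hollowpine with 81 animals

Round 1: Briarlake=19 Cedarfen=11 Elkhorn=17 Fernhollow=16 Greywater=6 Hollowpine=5 Ironridge=7 → close Briarlake (overflow 11)
  19÷6 = 3 each, +1 to first 1
Round 2: Cedarfen=15 Elkhorn=20 Fernhollow=19 Greywater=9 Hollowpine=8 Ironridge=10 → close Elkhorn (overflow 13)
  20÷5 = 4 each, +1 to first 0
Round 3: Cedarfen=19 Fernhollow=23 Greywater=13 Hollowpine=12 Ironridge=14 → close Fernhollow (overflow 15)
  23÷4 = 5 each, +1 to first 3
Round 4: Cedarfen=25 Greywater=19 Hollowpine=18 Ironridge=19 → close Cedarfen (overflow 16)
  25÷3 = 8 each, +1 to first 1
Round 5: Greywater=28 Hollowpine=26 Ironridge=27 → close Greywater (overflow 20)
  28÷2 = 14 each, +1 to first 0
Round 6: Hollowpine=40 Ironridge=41 → close Ironridge (overflow 34)
  41÷1 = 41 each, +1 to first 0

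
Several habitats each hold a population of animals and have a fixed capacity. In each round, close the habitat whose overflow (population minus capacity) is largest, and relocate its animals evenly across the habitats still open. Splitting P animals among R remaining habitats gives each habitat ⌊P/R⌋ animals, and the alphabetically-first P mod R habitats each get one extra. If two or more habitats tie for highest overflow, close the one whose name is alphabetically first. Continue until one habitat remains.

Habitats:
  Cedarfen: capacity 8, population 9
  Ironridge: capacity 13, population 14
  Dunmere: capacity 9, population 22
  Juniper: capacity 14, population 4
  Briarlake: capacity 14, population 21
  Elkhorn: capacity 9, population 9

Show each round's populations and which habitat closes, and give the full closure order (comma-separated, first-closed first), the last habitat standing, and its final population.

Closure order: Dunmere, Briarlake, Cedarfen, Elkhorn, Ironridge
Last habitat: Juniper with 79 animals

Round 1: Briarlake=21 Cedarfen=9 Dunmere=22 Elkhorn=9 Ironridge=14 Juniper=4 → close Dunmere (overflow 13)
  22÷5 = 4 each, +1 to first 2
Round 2: Briarlake=26 Cedarfen=14 Elkhorn=13 Ironridge=18 Juniper=8 → close Briarlake (overflow 12)
  26÷4 = 6 each, +1 to first 2
Round 3: Cedarfen=21 Elkhorn=20 Ironridge=24 Juniper=14 → close Cedarfen (overflow 13)
  21÷3 = 7 each, +1 to first 0
Round 4: Elkhorn=27 Ironridge=31 Juniper=21 → close Elkhorn (overflow 18)
  27÷2 = 13 each, +1 to first 1
Round 5: Ironridge=45 Juniper=34 → close Ironridge (overflow 32)
  45÷1 = 45 each, +1 to first 0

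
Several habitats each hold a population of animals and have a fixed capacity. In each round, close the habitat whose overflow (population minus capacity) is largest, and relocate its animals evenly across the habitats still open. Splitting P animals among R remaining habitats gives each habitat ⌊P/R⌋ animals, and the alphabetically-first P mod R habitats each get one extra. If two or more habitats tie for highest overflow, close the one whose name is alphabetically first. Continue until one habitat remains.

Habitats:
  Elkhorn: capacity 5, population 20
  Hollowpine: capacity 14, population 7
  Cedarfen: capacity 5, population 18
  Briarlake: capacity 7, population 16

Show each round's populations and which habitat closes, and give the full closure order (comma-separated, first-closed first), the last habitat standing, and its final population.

Round 1: Briarlake=16 Cedarfen=18 Elkhorn=20 Hollowpine=7 → close Elkhorn (overflow 15)
  20÷3 = 6 each, +1 to first 2
Round 2: Briarlake=23 Cedarfen=25 Hollowpine=13 → close Cedarfen (overflow 20)
  25÷2 = 12 each, +1 to first 1
Round 3: Briarlake=36 Hollowpine=25 → close Briarlake (overflow 29)
  36÷1 = 36 each, +1 to first 0

Closure order: Elkhorn, Cedarfen, Briarlake
Last habitat: Hollowpine with 61 animals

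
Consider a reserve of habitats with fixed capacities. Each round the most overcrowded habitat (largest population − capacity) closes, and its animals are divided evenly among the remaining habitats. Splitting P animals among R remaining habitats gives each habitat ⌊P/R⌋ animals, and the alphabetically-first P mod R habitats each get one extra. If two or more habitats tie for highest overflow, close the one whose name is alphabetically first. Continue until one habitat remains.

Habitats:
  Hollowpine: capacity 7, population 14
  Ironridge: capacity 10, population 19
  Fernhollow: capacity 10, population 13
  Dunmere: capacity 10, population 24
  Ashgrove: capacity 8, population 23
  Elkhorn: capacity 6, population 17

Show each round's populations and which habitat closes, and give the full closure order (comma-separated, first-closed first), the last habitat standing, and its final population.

Round 1: Ashgrove=23 Dunmere=24 Elkhorn=17 Fernhollow=13 Hollowpine=14 Ironridge=19 → close Ashgrove (overflow 15)
  23÷5 = 4 each, +1 to first 3
Round 2: Dunmere=29 Elkhorn=22 Fernhollow=18 Hollowpine=18 Ironridge=23 → close Dunmere (overflow 19)
  29÷4 = 7 each, +1 to first 1
Round 3: Elkhorn=30 Fernhollow=25 Hollowpine=25 Ironridge=30 → close Elkhorn (overflow 24)
  30÷3 = 10 each, +1 to first 0
Round 4: Fernhollow=35 Hollowpine=35 Ironridge=40 → close Ironridge (overflow 30)
  40÷2 = 20 each, +1 to first 0
Round 5: Fernhollow=55 Hollowpine=55 → close Hollowpine (overflow 48)
  55÷1 = 55 each, +1 to first 0

Closure order: Ashgrove, Dunmere, Elkhorn, Ironridge, Hollowpine
Last habitat: Fernhollow with 110 animals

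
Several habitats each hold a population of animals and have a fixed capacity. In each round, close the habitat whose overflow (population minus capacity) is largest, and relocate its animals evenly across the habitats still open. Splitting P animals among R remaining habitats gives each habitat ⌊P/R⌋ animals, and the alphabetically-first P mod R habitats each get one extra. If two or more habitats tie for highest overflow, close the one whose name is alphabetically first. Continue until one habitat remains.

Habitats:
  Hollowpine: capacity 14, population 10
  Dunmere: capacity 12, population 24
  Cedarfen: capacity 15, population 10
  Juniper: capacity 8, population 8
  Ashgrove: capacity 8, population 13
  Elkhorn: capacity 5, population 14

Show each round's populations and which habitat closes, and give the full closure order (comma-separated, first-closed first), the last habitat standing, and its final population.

Round 1: Ashgrove=13 Cedarfen=10 Dunmere=24 Elkhorn=14 Hollowpine=10 Juniper=8 → close Dunmere (overflow 12)
  24÷5 = 4 each, +1 to first 4
Round 2: Ashgrove=18 Cedarfen=15 Elkhorn=19 Hollowpine=15 Juniper=12 → close Elkhorn (overflow 14)
  19÷4 = 4 each, +1 to first 3
Round 3: Ashgrove=23 Cedarfen=20 Hollowpine=20 Juniper=16 → close Ashgrove (overflow 15)
  23÷3 = 7 each, +1 to first 2
Round 4: Cedarfen=28 Hollowpine=28 Juniper=23 → close Juniper (overflow 15)
  23÷2 = 11 each, +1 to first 1
Round 5: Cedarfen=40 Hollowpine=39 → close Cedarfen (overflow 25)
  40÷1 = 40 each, +1 to first 0

Closure order: Dunmere, Elkhorn, Ashgrove, Juniper, Cedarfen
Last habitat: Hollowpine with 79 animals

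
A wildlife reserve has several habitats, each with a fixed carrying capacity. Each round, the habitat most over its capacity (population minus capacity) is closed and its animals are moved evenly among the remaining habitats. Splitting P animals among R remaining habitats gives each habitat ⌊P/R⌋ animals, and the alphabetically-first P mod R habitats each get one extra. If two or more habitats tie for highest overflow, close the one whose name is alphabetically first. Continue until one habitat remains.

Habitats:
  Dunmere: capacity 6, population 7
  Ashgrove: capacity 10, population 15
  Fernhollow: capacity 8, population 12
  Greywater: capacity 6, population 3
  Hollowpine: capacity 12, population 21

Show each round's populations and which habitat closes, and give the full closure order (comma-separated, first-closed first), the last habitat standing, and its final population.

Round 1: Ashgrove=15 Dunmere=7 Fernhollow=12 Greywater=3 Hollowpine=21 → close Hollowpine (overflow 9)
  21÷4 = 5 each, +1 to first 1
Round 2: Ashgrove=21 Dunmere=12 Fernhollow=17 Greywater=8 → close Ashgrove (overflow 11)
  21÷3 = 7 each, +1 to first 0
Round 3: Dunmere=19 Fernhollow=24 Greywater=15 → close Fernhollow (overflow 16)
  24÷2 = 12 each, +1 to first 0
Round 4: Dunmere=31 Greywater=27 → close Dunmere (overflow 25)
  31÷1 = 31 each, +1 to first 0

Closure order: Hollowpine, Ashgrove, Fernhollow, Dunmere
Last habitat: Greywater with 58 animals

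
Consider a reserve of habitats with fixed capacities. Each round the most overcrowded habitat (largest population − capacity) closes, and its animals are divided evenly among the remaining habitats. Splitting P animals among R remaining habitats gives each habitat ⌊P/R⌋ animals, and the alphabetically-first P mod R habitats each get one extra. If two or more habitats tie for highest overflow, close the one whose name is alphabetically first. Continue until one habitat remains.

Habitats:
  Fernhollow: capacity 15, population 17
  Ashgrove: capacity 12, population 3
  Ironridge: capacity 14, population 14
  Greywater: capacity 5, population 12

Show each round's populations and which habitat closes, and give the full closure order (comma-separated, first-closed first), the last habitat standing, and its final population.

Round 1: Ashgrove=3 Fernhollow=17 Greywater=12 Ironridge=14 → close Greywater (overflow 7)
  12÷3 = 4 each, +1 to first 0
Round 2: Ashgrove=7 Fernhollow=21 Ironridge=18 → close Fernhollow (overflow 6)
  21÷2 = 10 each, +1 to first 1
Round 3: Ashgrove=18 Ironridge=28 → close Ironridge (overflow 14)
  28÷1 = 28 each, +1 to first 0

Closure order: Greywater, Fernhollow, Ironridge
Last habitat: Ashgrove with 46 animals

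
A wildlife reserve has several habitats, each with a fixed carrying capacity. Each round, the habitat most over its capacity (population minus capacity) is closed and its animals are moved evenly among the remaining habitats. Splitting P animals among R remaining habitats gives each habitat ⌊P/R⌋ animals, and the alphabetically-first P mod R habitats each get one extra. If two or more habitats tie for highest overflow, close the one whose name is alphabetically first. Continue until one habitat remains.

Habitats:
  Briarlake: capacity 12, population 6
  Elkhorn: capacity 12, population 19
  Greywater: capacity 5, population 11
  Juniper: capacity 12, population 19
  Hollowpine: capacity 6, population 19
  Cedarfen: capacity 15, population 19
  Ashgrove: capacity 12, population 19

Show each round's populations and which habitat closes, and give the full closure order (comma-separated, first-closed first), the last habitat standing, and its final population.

Closure order: Hollowpine, Ashgrove, Elkhorn, Greywater, Juniper, Cedarfen
Last habitat: Briarlake with 112 animals

Round 1: Ashgrove=19 Briarlake=6 Cedarfen=19 Elkhorn=19 Greywater=11 Hollowpine=19 Juniper=19 → close Hollowpine (overflow 13)
  19÷6 = 3 each, +1 to first 1
Round 2: Ashgrove=23 Briarlake=9 Cedarfen=22 Elkhorn=22 Greywater=14 Juniper=22 → close Ashgrove (overflow 11)
  23÷5 = 4 each, +1 to first 3
Round 3: Briarlake=14 Cedarfen=27 Elkhorn=27 Greywater=18 Juniper=26 → close Elkhorn (overflow 15)
  27÷4 = 6 each, +1 to first 3
Round 4: Briarlake=21 Cedarfen=34 Greywater=25 Juniper=32 → close Greywater (overflow 20)
  25÷3 = 8 each, +1 to first 1
Round 5: Briarlake=30 Cedarfen=42 Juniper=40 → close Juniper (overflow 28)
  40÷2 = 20 each, +1 to first 0
Round 6: Briarlake=50 Cedarfen=62 → close Cedarfen (overflow 47)
  62÷1 = 62 each, +1 to first 0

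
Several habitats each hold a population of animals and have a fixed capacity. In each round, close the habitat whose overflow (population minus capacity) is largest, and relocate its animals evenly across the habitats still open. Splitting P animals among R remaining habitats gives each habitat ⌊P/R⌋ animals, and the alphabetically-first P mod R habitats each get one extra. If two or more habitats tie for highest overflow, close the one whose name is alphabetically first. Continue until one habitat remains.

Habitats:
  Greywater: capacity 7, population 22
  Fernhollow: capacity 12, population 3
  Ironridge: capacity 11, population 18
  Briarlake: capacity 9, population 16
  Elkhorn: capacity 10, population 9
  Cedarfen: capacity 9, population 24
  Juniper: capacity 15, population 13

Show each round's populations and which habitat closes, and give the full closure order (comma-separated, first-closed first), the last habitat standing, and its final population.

Round 1: Briarlake=16 Cedarfen=24 Elkhorn=9 Fernhollow=3 Greywater=22 Ironridge=18 Juniper=13 → close Cedarfen (overflow 15)
  24÷6 = 4 each, +1 to first 0
Round 2: Briarlake=20 Elkhorn=13 Fernhollow=7 Greywater=26 Ironridge=22 Juniper=17 → close Greywater (overflow 19)
  26÷5 = 5 each, +1 to first 1
Round 3: Briarlake=26 Elkhorn=18 Fernhollow=12 Ironridge=27 Juniper=22 → close Briarlake (overflow 17)
  26÷4 = 6 each, +1 to first 2
Round 4: Elkhorn=25 Fernhollow=19 Ironridge=33 Juniper=28 → close Ironridge (overflow 22)
  33÷3 = 11 each, +1 to first 0
Round 5: Elkhorn=36 Fernhollow=30 Juniper=39 → close Elkhorn (overflow 26)
  36÷2 = 18 each, +1 to first 0
Round 6: Fernhollow=48 Juniper=57 → close Juniper (overflow 42)
  57÷1 = 57 each, +1 to first 0

Closure order: Cedarfen, Greywater, Briarlake, Ironridge, Elkhorn, Juniper
Last habitat: Fernhollow with 105 animals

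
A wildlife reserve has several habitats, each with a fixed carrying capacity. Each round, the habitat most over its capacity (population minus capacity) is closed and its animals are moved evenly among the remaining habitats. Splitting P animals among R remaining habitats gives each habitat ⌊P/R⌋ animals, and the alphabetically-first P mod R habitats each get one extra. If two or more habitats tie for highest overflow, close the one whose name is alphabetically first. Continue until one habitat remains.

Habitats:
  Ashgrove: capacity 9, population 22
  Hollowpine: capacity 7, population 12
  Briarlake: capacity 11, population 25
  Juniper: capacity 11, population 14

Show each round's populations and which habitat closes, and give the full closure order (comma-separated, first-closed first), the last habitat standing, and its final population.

Round 1: Ashgrove=22 Briarlake=25 Hollowpine=12 Juniper=14 → close Briarlake (overflow 14)
  25÷3 = 8 each, +1 to first 1
Round 2: Ashgrove=31 Hollowpine=20 Juniper=22 → close Ashgrove (overflow 22)
  31÷2 = 15 each, +1 to first 1
Round 3: Hollowpine=36 Juniper=37 → close Hollowpine (overflow 29)
  36÷1 = 36 each, +1 to first 0

Closure order: Briarlake, Ashgrove, Hollowpine
Last habitat: Juniper with 73 animals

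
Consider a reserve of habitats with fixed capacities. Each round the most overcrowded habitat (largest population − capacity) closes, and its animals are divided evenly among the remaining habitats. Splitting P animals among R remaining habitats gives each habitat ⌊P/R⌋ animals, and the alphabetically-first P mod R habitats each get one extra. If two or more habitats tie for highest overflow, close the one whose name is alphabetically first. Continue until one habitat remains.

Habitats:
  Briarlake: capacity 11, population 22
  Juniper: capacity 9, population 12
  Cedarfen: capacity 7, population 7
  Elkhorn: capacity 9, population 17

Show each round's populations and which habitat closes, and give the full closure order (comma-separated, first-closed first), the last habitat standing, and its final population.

Closure order: Briarlake, Elkhorn, Juniper
Last habitat: Cedarfen with 58 animals

Round 1: Briarlake=22 Cedarfen=7 Elkhorn=17 Juniper=12 → close Briarlake (overflow 11)
  22÷3 = 7 each, +1 to first 1
Round 2: Cedarfen=15 Elkhorn=24 Juniper=19 → close Elkhorn (overflow 15)
  24÷2 = 12 each, +1 to first 0
Round 3: Cedarfen=27 Juniper=31 → close Juniper (overflow 22)
  31÷1 = 31 each, +1 to first 0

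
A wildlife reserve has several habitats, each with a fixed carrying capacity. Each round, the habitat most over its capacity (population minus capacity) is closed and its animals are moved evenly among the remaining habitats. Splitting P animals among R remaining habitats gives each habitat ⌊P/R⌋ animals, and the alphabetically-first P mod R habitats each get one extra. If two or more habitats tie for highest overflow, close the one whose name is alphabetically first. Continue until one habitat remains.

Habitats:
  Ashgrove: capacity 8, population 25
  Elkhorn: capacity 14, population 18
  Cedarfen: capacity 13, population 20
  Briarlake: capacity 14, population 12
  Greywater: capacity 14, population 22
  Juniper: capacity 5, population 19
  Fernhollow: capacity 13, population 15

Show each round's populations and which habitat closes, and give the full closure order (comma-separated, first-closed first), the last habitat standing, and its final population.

Round 1: Ashgrove=25 Briarlake=12 Cedarfen=20 Elkhorn=18 Fernhollow=15 Greywater=22 Juniper=19 → close Ashgrove (overflow 17)
  25÷6 = 4 each, +1 to first 1
Round 2: Briarlake=17 Cedarfen=24 Elkhorn=22 Fernhollow=19 Greywater=26 Juniper=23 → close Juniper (overflow 18)
  23÷5 = 4 each, +1 to first 3
Round 3: Briarlake=22 Cedarfen=29 Elkhorn=27 Fernhollow=23 Greywater=30 → close Cedarfen (overflow 16)
  29÷4 = 7 each, +1 to first 1
Round 4: Briarlake=30 Elkhorn=34 Fernhollow=30 Greywater=37 → close Greywater (overflow 23)
  37÷3 = 12 each, +1 to first 1
Round 5: Briarlake=43 Elkhorn=46 Fernhollow=42 → close Elkhorn (overflow 32)
  46÷2 = 23 each, +1 to first 0
Round 6: Briarlake=66 Fernhollow=65 → close Briarlake (overflow 52)
  66÷1 = 66 each, +1 to first 0

Closure order: Ashgrove, Juniper, Cedarfen, Greywater, Elkhorn, Briarlake
Last habitat: Fernhollow with 131 animals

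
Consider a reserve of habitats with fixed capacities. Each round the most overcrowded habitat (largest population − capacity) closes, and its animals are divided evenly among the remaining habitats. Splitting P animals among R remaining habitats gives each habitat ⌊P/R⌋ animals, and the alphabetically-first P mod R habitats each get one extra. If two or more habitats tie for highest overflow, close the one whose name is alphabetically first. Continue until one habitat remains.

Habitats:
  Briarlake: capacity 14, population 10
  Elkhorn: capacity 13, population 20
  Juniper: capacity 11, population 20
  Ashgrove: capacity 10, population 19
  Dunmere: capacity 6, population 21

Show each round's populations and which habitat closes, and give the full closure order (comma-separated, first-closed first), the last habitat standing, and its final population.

Round 1: Ashgrove=19 Briarlake=10 Dunmere=21 Elkhorn=20 Juniper=20 → close Dunmere (overflow 15)
  21÷4 = 5 each, +1 to first 1
Round 2: Ashgrove=25 Briarlake=15 Elkhorn=25 Juniper=25 → close Ashgrove (overflow 15)
  25÷3 = 8 each, +1 to first 1
Round 3: Briarlake=24 Elkhorn=33 Juniper=33 → close Juniper (overflow 22)
  33÷2 = 16 each, +1 to first 1
Round 4: Briarlake=41 Elkhorn=49 → close Elkhorn (overflow 36)
  49÷1 = 49 each, +1 to first 0

Closure order: Dunmere, Ashgrove, Juniper, Elkhorn
Last habitat: Briarlake with 90 animals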